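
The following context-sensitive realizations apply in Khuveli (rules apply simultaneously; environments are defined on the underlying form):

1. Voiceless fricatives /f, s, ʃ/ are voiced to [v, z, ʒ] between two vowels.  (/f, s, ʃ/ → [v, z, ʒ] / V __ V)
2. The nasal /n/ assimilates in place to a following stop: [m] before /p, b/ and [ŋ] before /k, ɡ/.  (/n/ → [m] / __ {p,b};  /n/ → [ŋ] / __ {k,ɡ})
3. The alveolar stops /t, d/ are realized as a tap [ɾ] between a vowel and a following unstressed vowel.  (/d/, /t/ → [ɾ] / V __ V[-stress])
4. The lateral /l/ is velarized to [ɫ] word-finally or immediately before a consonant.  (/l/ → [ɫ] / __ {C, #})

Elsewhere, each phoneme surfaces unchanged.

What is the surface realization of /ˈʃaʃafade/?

/ʃ/ — word-initial; rule 1 does not apply here → [ʃ].
/a/ (between /ʃ/ and /ʃ/) is unaffected → [a].
Rule 1 applies to /ʃ/ (between /a/ and /a/: between two vowels) → [ʒ].
/a/ (between /ʃ/ and /f/): no rule targets it → [a].
/f/ — between /a/ and /a/, between two vowels — surfaces as [v] (rule 1).
/a/ — not in any rule's target class → [a].
Rule 3 applies to /d/ (between /a/ and /e/: between a vowel and a following unstressed vowel) → [ɾ].
/e/ stays [e].

[ˈʃaʒavaɾe]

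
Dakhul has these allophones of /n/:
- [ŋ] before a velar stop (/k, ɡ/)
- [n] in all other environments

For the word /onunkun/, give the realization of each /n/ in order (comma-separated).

Occurrence 1 (position 2): no conditioning environment matches → elsewhere allophone [n].
Occurrence 2 (position 4): before a velar stop → [ŋ].
Occurrence 3 (position 7): no conditioning environment matches → elsewhere allophone [n].

[n], [ŋ], [n]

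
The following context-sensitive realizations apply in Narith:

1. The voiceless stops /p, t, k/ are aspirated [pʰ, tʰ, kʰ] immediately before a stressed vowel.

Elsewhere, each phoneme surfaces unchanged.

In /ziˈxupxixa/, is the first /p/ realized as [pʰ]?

No

/p/ (between /u/ and /x/): rule 1 targets it, but not immediately before a stressed vowel → unchanged [p].
The actual realization is [p], not [pʰ].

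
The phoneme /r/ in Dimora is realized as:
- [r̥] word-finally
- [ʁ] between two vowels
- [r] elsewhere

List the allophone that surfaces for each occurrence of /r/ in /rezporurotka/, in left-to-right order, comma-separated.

Occurrence 1 (position 1): no conditioning environment matches → elsewhere allophone [r].
Occurrence 2 (position 6): between two vowels → [ʁ].
Occurrence 3 (position 8): between two vowels → [ʁ].

[r], [ʁ], [ʁ]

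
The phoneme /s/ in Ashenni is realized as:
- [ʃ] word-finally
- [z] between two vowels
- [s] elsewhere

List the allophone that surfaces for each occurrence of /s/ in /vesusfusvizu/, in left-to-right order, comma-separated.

[z], [s], [s]

Occurrence 1 (position 3): between two vowels → [z].
Occurrence 2 (position 5): no conditioning environment matches → elsewhere allophone [s].
Occurrence 3 (position 8): no conditioning environment matches → elsewhere allophone [s].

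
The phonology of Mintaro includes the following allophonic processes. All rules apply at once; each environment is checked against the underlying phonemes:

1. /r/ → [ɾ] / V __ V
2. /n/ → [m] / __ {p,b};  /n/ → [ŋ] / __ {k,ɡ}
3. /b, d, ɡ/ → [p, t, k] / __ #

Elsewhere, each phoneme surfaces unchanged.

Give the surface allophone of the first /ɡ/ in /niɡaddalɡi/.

/ɡ/ — between /i/ and /a/; rule 3 does not apply here → [ɡ].

[ɡ]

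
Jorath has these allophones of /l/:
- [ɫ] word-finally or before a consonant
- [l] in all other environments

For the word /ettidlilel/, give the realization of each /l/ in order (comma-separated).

[l], [l], [ɫ]

Occurrence 1 (position 6): no conditioning environment matches → elsewhere allophone [l].
Occurrence 2 (position 8): no conditioning environment matches → elsewhere allophone [l].
Occurrence 3 (position 10): word-finally or before a consonant → [ɫ].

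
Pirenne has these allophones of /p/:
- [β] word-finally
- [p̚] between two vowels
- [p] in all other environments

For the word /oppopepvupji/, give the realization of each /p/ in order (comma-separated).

[p], [p], [p̚], [p], [p]

Occurrence 1 (position 2): no conditioning environment matches → elsewhere allophone [p].
Occurrence 2 (position 3): no conditioning environment matches → elsewhere allophone [p].
Occurrence 3 (position 5): between two vowels → [p̚].
Occurrence 4 (position 7): no conditioning environment matches → elsewhere allophone [p].
Occurrence 5 (position 10): no conditioning environment matches → elsewhere allophone [p].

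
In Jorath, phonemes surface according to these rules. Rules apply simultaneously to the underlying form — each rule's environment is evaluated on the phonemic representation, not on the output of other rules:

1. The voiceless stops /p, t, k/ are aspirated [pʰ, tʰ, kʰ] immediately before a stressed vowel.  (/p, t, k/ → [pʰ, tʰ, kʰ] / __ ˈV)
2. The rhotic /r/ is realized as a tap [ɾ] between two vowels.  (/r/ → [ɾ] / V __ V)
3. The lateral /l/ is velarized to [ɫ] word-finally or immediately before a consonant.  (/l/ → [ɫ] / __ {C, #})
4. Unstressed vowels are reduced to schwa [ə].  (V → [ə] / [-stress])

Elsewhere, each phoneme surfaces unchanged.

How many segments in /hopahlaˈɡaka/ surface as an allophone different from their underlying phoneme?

Segments that undergo a rule: /o/ → [ə] (rule 4); /a/ → [ə] (rule 4); /a/ → [ə] (rule 4); /a/ → [ə] (rule 4).
All other segments surface unchanged.

4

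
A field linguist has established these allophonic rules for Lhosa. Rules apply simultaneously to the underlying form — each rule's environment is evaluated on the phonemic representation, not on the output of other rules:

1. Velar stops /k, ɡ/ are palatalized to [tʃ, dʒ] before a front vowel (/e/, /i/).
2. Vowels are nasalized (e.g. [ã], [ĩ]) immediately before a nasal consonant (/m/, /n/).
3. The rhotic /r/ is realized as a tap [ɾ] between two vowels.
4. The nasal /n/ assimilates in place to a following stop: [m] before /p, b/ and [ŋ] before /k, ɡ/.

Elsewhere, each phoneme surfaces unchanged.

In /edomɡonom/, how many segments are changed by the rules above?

Segments that undergo a rule: /o/ → [õ] (rule 2); /o/ → [õ] (rule 2); /o/ → [õ] (rule 2).
All other segments surface unchanged.

3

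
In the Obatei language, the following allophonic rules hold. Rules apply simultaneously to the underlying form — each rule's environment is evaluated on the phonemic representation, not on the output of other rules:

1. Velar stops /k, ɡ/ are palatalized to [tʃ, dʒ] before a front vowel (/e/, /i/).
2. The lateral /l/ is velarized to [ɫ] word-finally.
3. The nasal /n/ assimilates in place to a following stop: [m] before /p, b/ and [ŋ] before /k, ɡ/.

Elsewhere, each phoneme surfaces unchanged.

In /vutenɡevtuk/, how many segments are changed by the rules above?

Segments that undergo a rule: /n/ → [ŋ] (rule 3); /ɡ/ → [dʒ] (rule 1).
All other segments surface unchanged.

2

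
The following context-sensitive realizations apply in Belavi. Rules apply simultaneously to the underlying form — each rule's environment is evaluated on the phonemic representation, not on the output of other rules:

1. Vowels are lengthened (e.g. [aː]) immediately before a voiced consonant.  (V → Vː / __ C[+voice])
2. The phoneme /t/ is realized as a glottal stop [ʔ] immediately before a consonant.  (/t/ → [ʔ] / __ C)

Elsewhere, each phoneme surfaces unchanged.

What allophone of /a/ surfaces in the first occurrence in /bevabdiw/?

Rule 1 applies to /a/ (between /v/ and /b/: before a voiced consonant) → [aː].

[aː]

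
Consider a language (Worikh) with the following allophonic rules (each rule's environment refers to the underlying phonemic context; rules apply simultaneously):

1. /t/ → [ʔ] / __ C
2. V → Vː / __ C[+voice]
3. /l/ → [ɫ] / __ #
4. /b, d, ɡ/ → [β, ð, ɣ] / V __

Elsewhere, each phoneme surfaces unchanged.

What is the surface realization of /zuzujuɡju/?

[zuːzuːjuːɣju]

/u/ (between /z/ and /z/) occurs before a voiced consonant → [uː] by rule 2.
Rule 2 applies to /u/ (between /z/ and /j/: before a voiced consonant) → [uː].
/u/ (between /j/ and /ɡ/) occurs before a voiced consonant → [uː] by rule 2.
/ɡ/ (between /u/ and /j/): immediately after a vowel, so rule 4 applies → [ɣ].
/u/ — word-final; rule 2 does not apply here → [u].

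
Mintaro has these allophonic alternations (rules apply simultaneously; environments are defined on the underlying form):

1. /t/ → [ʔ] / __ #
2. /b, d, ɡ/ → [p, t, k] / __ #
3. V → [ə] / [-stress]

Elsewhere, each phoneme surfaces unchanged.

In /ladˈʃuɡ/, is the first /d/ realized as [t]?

/d/ (between /a/ and /ʃ/) fails the environment for rule 2, so it stays [d].
The actual realization is [d], not [t].

No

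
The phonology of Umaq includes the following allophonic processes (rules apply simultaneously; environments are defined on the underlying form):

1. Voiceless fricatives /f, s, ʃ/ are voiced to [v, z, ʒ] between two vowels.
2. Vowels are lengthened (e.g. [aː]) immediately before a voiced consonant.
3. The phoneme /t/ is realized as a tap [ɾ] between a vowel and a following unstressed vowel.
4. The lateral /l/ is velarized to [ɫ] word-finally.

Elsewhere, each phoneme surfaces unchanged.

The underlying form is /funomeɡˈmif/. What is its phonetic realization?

/f/ (word-initial) is in the target of rule 1 but the environment (between two vowels) is not met → [f].
Rule 2 applies to /u/ (between /f/ and /n/: before a voiced consonant) → [uː].
/o/ — between /n/ and /m/, before a voiced consonant — surfaces as [oː] (rule 2).
Rule 2 applies to /e/ (between /m/ and /ɡ/: before a voiced consonant) → [eː].
/i/ — between /m/ and /f/; rule 2 does not apply here → [i].
/f/ (word-final) fails the environment for rule 1, so it stays [f].

[fuːnoːmeːɡˈmif]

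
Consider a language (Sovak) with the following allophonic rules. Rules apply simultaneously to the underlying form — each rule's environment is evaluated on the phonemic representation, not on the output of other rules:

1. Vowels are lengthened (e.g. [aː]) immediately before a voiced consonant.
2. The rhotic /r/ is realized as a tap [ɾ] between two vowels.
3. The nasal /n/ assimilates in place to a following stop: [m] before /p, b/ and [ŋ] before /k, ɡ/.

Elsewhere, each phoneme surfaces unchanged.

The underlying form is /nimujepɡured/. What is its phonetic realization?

/n/ (word-initial): rule 3 targets it, but not before a labial or velar stop → unchanged [n].
/i/ (between /n/ and /m/): before a voiced consonant, so rule 1 applies → [iː].
/m/ (between /i/ and /u/): no rule targets it → [m].
/u/ (between /m/ and /j/): before a voiced consonant, so rule 1 applies → [uː].
/j/ — not in any rule's target class → [j].
/e/ (between /j/ and /p/): rule 1 targets it, but not before a voiced consonant → unchanged [e].
/p/ stays [p].
/ɡ/ (between /p/ and /u/): no rule targets it → [ɡ].
/u/ (between /ɡ/ and /r/) occurs before a voiced consonant → [uː] by rule 1.
/r/ — between /u/ and /e/, between two vowels — surfaces as [ɾ] (rule 2).
/e/ — between /r/ and /d/, before a voiced consonant — surfaces as [eː] (rule 1).
/d/ (word-final): no rule targets it → [d].

[niːmuːjepɡuːɾeːd]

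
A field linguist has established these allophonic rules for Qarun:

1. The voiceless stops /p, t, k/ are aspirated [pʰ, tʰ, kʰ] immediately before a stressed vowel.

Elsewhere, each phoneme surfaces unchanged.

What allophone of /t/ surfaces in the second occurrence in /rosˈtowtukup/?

[t]

/t/ (between /w/ and /u/) fails the environment for rule 1, so it stays [t].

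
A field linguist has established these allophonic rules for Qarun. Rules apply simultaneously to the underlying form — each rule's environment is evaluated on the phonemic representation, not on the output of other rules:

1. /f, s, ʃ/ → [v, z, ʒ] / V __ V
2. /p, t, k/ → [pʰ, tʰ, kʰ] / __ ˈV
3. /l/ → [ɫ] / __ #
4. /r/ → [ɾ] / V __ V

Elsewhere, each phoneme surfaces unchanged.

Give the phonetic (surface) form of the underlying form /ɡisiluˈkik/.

[ɡiziluˈkʰik]

/ɡ/ — not in any rule's target class → [ɡ].
/i/ — not in any rule's target class → [i].
/s/ (between /i/ and /i/): between two vowels, so rule 1 applies → [z].
/i/ stays [i].
/l/ (between /i/ and /u/) fails the environment for rule 3, so it stays [l].
/u/ (between /l/ and /k/) is unaffected → [u].
/k/ (between /u/ and /i/) occurs immediately before a stressed vowel → [kʰ] by rule 2.
/i/ (between /k/ and /k/): no rule targets it → [i].
/k/ (word-final): rule 2 targets it, but not immediately before a stressed vowel → unchanged [k].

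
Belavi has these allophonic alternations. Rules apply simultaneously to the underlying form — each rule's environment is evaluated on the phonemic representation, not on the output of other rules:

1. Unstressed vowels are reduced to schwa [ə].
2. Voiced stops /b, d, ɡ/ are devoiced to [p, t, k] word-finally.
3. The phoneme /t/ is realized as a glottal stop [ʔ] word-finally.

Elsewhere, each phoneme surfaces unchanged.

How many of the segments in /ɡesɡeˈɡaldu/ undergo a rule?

3

Segments that undergo a rule: /e/ → [ə] (rule 1); /e/ → [ə] (rule 1); /u/ → [ə] (rule 1).
All other segments surface unchanged.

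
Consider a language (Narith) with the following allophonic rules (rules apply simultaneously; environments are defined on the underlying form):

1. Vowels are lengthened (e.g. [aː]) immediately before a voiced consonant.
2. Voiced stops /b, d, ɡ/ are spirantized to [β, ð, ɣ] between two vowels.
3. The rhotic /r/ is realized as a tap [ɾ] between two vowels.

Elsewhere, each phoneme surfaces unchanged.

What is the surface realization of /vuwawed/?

/u/ (between /v/ and /w/): before a voiced consonant, so rule 1 applies → [uː].
/a/ meets the environment for rule 1 (before a voiced consonant) → [aː].
/e/ meets the environment for rule 1 (before a voiced consonant) → [eː].
/d/ (word-final): rule 2 targets it, but not between two vowels → unchanged [d].

[vuːwaːweːd]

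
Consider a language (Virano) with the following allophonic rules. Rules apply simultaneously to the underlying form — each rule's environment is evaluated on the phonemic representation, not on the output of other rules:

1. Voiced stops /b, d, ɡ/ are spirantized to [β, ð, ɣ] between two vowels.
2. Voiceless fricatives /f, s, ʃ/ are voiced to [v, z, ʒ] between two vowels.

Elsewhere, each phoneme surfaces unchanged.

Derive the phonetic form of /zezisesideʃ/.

/z/ (word-initial): no rule targets it → [z].
/e/ — not in any rule's target class → [e].
/z/ (between /e/ and /i/) is unaffected → [z].
/i/ (between /z/ and /s/): no rule targets it → [i].
/s/ — between /i/ and /e/, between two vowels — surfaces as [z] (rule 2).
/e/ — not in any rule's target class → [e].
/s/ — between /e/ and /i/, between two vowels — surfaces as [z] (rule 2).
/i/ (between /s/ and /d/): no rule targets it → [i].
/d/ (between /i/ and /e/): between two vowels, so rule 1 applies → [ð].
/e/ — not in any rule's target class → [e].
/ʃ/ (word-final): rule 2 targets it, but not between two vowels → unchanged [ʃ].

[zezizeziðeʃ]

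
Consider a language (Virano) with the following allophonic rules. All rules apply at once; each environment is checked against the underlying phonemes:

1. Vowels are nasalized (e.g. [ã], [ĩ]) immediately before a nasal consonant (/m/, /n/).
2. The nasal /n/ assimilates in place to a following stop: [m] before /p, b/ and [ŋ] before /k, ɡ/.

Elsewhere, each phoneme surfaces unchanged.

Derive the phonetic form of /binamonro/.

[bĩnãmõnro]

/i/ meets the environment for rule 1 (before a nasal consonant) → [ĩ].
/n/ (between /i/ and /a/): rule 2 targets it, but not before a labial or velar stop → unchanged [n].
/a/ meets the environment for rule 1 (before a nasal consonant) → [ã].
/o/ (between /m/ and /n/): before a nasal consonant, so rule 1 applies → [õ].
/n/ (between /o/ and /r/) fails the environment for rule 2, so it stays [n].
/o/ (word-final): rule 1 targets it, but not before a nasal consonant → unchanged [o].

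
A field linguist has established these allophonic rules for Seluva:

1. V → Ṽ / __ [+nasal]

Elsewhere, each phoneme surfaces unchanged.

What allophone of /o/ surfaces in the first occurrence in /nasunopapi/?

/o/ (between /n/ and /p/): rule 1 targets it, but not before a nasal consonant → unchanged [o].

[o]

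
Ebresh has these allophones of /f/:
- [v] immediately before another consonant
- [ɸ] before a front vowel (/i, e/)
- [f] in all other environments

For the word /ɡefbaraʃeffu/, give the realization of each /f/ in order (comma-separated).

[v], [v], [f]

Occurrence 1 (position 3): immediately before another consonant → [v].
Occurrence 2 (position 10): immediately before another consonant → [v].
Occurrence 3 (position 11): no conditioning environment matches → elsewhere allophone [f].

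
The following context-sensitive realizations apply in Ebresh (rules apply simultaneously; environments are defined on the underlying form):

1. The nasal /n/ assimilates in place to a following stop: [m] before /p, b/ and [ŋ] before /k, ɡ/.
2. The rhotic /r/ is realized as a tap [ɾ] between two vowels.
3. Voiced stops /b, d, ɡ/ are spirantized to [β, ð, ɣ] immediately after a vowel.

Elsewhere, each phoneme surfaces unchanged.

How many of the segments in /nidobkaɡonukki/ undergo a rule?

Segments that undergo a rule: /d/ → [ð] (rule 3); /b/ → [β] (rule 3); /ɡ/ → [ɣ] (rule 3).
All other segments surface unchanged.

3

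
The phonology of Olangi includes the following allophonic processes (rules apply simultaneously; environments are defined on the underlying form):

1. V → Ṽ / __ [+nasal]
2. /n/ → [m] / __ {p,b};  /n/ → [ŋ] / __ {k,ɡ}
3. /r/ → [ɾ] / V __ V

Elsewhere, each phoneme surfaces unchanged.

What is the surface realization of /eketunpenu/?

/e/ (word-initial): rule 1 targets it, but not before a nasal consonant → unchanged [e].
/e/ — between /k/ and /t/; rule 1 does not apply here → [e].
Rule 1 applies to /u/ (between /t/ and /n/: before a nasal consonant) → [ũ].
/n/ meets the environment for rule 2 (before a labial or velar stop) → [m].
/e/ meets the environment for rule 1 (before a nasal consonant) → [ẽ].
/n/ — between /e/ and /u/; rule 2 does not apply here → [n].
/u/ (word-final) is in the target of rule 1 but the environment (before a nasal consonant) is not met → [u].

[eketũmpẽnu]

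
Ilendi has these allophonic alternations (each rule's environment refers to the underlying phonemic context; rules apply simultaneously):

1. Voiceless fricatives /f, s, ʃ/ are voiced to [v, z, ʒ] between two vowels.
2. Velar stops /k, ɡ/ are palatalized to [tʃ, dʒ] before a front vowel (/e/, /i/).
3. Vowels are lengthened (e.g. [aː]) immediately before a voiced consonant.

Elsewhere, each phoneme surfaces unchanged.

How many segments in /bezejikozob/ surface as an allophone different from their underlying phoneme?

Segments that undergo a rule: /e/ → [eː] (rule 3); /e/ → [eː] (rule 3); /o/ → [oː] (rule 3); /o/ → [oː] (rule 3).
All other segments surface unchanged.

4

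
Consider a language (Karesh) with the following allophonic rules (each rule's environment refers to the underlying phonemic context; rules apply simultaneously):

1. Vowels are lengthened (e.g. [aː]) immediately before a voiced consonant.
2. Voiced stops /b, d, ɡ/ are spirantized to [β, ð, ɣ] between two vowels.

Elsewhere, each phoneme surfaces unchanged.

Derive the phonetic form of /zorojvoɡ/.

/z/ stays [z].
Rule 1 applies to /o/ (between /z/ and /r/: before a voiced consonant) → [oː].
/r/ (between /o/ and /o/) is unaffected → [r].
/o/ (between /r/ and /j/) occurs before a voiced consonant → [oː] by rule 1.
/j/ (between /o/ and /v/) is unaffected → [j].
/v/ — not in any rule's target class → [v].
/o/ meets the environment for rule 1 (before a voiced consonant) → [oː].
/ɡ/ — word-final; rule 2 does not apply here → [ɡ].

[zoːroːjvoːɡ]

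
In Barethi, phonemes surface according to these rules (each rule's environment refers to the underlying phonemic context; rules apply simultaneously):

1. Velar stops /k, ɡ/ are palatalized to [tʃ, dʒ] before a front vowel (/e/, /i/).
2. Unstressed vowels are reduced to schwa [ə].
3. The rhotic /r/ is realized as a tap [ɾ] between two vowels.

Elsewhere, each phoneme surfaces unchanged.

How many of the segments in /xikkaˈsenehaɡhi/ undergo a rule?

5

Segments that undergo a rule: /i/ → [ə] (rule 2); /a/ → [ə] (rule 2); /e/ → [ə] (rule 2); /a/ → [ə] (rule 2); /i/ → [ə] (rule 2).
All other segments surface unchanged.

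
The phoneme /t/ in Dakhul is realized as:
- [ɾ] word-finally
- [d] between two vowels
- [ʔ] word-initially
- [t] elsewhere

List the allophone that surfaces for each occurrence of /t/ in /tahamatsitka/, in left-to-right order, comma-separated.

[ʔ], [t], [t]

Occurrence 1 (position 1): word-initially → [ʔ].
Occurrence 2 (position 7): no conditioning environment matches → elsewhere allophone [t].
Occurrence 3 (position 10): no conditioning environment matches → elsewhere allophone [t].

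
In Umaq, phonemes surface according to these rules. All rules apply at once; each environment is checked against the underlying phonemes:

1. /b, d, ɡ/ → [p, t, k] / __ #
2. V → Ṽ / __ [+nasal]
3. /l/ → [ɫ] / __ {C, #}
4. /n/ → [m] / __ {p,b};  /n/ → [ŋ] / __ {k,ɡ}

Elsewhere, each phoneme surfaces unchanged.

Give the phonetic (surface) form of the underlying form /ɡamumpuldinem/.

[ɡãmũmpuɫdĩnẽm]

/ɡ/ — word-initial; rule 1 does not apply here → [ɡ].
Rule 2 applies to /a/ (between /ɡ/ and /m/: before a nasal consonant) → [ã].
/m/ (between /a/ and /u/) is unaffected → [m].
/u/ meets the environment for rule 2 (before a nasal consonant) → [ũ].
/m/ stays [m].
/p/ (between /m/ and /u/) is unaffected → [p].
/u/ (between /p/ and /l/) is in the target of rule 2 but the environment (before a nasal consonant) is not met → [u].
/l/ (between /u/ and /d/): word-finally or immediately before a consonant, so rule 3 applies → [ɫ].
/d/ — between /l/ and /i/; rule 1 does not apply here → [d].
Rule 2 applies to /i/ (between /d/ and /n/: before a nasal consonant) → [ĩ].
/n/ (between /i/ and /e/) fails the environment for rule 4, so it stays [n].
/e/ meets the environment for rule 2 (before a nasal consonant) → [ẽ].
/m/ (word-final) is unaffected → [m].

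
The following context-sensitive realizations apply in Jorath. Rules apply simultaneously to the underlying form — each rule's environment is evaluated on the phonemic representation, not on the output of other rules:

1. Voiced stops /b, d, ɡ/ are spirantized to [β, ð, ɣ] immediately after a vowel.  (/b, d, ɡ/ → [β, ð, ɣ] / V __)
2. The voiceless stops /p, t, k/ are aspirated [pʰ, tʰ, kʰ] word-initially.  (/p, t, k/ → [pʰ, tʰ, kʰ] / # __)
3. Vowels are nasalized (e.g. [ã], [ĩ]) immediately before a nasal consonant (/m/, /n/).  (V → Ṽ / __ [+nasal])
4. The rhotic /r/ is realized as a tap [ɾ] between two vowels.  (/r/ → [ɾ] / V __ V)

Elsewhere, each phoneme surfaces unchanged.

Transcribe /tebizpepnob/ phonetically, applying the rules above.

[tʰeβizpepnoβ]

/t/ (word-initial): word-initially, so rule 2 applies → [tʰ].
/e/ (between /t/ and /b/): rule 3 targets it, but not before a nasal consonant → unchanged [e].
Rule 1 applies to /b/ (between /e/ and /i/: immediately after a vowel) → [β].
/i/ (between /b/ and /z/) fails the environment for rule 3, so it stays [i].
/z/ stays [z].
/p/ (between /z/ and /e/): rule 2 targets it, but not word-initially → unchanged [p].
/e/ (between /p/ and /p/) is in the target of rule 3 but the environment (before a nasal consonant) is not met → [e].
/p/ (between /e/ and /n/) fails the environment for rule 2, so it stays [p].
/n/ stays [n].
/o/ (between /n/ and /b/) fails the environment for rule 3, so it stays [o].
/b/ — word-final, immediately after a vowel — surfaces as [β] (rule 1).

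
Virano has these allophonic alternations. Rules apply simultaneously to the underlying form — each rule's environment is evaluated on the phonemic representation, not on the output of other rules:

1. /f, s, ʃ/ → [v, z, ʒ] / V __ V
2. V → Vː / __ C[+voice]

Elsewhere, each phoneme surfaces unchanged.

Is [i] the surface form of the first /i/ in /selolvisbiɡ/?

/i/ (between /v/ and /s/) fails the environment for rule 2, so it stays [i].
The actual realization is [i], which matches [i].

Yes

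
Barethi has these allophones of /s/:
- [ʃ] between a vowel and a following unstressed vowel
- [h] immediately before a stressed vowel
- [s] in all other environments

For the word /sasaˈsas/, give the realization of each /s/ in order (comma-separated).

[s], [ʃ], [h], [s]

Occurrence 1 (position 1): no conditioning environment matches → elsewhere allophone [s].
Occurrence 2 (position 3): between a vowel and a following unstressed vowel → [ʃ].
Occurrence 3 (position 5): immediately before a stressed vowel → [h].
Occurrence 4 (position 7): no conditioning environment matches → elsewhere allophone [s].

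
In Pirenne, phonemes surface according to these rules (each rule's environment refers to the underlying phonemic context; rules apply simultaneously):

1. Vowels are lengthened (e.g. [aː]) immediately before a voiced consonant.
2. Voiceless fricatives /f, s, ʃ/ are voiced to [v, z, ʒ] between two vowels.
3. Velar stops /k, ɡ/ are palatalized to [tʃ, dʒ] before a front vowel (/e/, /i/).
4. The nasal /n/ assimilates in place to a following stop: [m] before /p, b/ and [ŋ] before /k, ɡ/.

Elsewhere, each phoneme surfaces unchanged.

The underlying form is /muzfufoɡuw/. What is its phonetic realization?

[muːzfuvoːɡuːw]

/m/ (word-initial): no rule targets it → [m].
/u/ meets the environment for rule 1 (before a voiced consonant) → [uː].
/z/ (between /u/ and /f/): no rule targets it → [z].
/f/ — between /z/ and /u/; rule 2 does not apply here → [f].
/u/ (between /f/ and /f/) fails the environment for rule 1, so it stays [u].
/f/ (between /u/ and /o/): between two vowels, so rule 2 applies → [v].
/o/ (between /f/ and /ɡ/) occurs before a voiced consonant → [oː] by rule 1.
/ɡ/ (between /o/ and /u/): rule 3 targets it, but not before a front vowel → unchanged [ɡ].
/u/ — between /ɡ/ and /w/, before a voiced consonant — surfaces as [uː] (rule 1).
/w/ (word-final): no rule targets it → [w].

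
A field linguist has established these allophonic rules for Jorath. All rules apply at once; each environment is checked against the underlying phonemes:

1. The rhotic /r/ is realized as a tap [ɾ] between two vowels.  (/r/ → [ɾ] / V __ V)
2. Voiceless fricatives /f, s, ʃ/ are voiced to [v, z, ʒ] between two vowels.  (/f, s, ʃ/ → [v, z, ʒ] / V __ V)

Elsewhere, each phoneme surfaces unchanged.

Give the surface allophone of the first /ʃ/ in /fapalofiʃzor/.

[ʃ]

/ʃ/ — between /i/ and /z/; rule 2 does not apply here → [ʃ].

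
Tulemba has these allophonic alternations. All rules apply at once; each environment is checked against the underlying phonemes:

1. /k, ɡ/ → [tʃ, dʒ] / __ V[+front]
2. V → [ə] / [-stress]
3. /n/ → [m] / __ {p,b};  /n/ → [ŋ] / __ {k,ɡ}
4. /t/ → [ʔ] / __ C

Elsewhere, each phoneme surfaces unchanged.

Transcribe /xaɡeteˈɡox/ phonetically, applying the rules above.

[xədʒətəˈɡox]

Rule 2 applies to /a/ (between /x/ and /ɡ/: in an unstressed syllable) → [ə].
/ɡ/ meets the environment for rule 1 (before a front vowel) → [dʒ].
Rule 2 applies to /e/ (between /ɡ/ and /t/: in an unstressed syllable) → [ə].
/t/ (between /e/ and /e/) is in the target of rule 4 but the environment (immediately before a consonant) is not met → [t].
/e/ — between /t/ and /ɡ/, in an unstressed syllable — surfaces as [ə] (rule 2).
/ɡ/ (between /e/ and /o/) fails the environment for rule 1, so it stays [ɡ].
/o/ (between /ɡ/ and /x/) fails the environment for rule 2, so it stays [o].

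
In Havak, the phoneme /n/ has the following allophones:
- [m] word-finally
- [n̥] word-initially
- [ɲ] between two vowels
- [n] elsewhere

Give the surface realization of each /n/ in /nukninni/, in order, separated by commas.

Occurrence 1 (position 1): word-initially → [n̥].
Occurrence 2 (position 4): no conditioning environment matches → elsewhere allophone [n].
Occurrence 3 (position 6): no conditioning environment matches → elsewhere allophone [n].
Occurrence 4 (position 7): no conditioning environment matches → elsewhere allophone [n].

[n̥], [n], [n], [n]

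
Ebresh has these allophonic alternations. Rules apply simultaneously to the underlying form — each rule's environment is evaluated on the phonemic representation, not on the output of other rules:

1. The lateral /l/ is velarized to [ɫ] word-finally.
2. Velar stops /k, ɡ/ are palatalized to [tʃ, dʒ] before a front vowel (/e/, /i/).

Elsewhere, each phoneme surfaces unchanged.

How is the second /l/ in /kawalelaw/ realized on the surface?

/l/ (between /e/ and /a/) fails the environment for rule 1, so it stays [l].

[l]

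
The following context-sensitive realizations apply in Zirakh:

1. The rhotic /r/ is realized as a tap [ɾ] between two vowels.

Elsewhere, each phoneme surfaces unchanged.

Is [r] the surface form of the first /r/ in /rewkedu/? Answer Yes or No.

Yes

/r/ (word-initial): rule 1 targets it, but not between two vowels → unchanged [r].
The actual realization is [r], which matches [r].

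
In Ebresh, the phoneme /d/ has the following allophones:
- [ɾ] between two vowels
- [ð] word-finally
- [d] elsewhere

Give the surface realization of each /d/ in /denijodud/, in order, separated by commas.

[d], [ɾ], [ð]

Occurrence 1 (position 1): no conditioning environment matches → elsewhere allophone [d].
Occurrence 2 (position 7): between two vowels → [ɾ].
Occurrence 3 (position 9): word-finally → [ð].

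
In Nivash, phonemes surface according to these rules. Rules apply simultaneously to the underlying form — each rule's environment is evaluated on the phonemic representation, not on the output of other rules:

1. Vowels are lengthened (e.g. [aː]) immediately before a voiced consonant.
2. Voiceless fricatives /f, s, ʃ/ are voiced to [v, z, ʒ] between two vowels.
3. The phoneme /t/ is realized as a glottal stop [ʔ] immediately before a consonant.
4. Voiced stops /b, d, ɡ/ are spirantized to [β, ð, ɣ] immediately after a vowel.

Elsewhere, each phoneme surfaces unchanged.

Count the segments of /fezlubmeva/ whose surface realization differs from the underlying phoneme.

Segments that undergo a rule: /e/ → [eː] (rule 1); /u/ → [uː] (rule 1); /b/ → [β] (rule 4); /e/ → [eː] (rule 1).
All other segments surface unchanged.

4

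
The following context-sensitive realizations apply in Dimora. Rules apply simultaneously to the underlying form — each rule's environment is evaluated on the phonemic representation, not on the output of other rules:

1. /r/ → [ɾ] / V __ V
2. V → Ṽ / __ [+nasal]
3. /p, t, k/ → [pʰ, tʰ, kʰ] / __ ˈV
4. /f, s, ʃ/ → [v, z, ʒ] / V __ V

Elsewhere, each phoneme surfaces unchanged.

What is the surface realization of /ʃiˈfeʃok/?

/ʃ/ (word-initial) is in the target of rule 4 but the environment (between two vowels) is not met → [ʃ].
/i/ (between /ʃ/ and /f/) is in the target of rule 2 but the environment (before a nasal consonant) is not met → [i].
/f/ (between /i/ and /e/): between two vowels, so rule 4 applies → [v].
/e/ (between /f/ and /ʃ/) is in the target of rule 2 but the environment (before a nasal consonant) is not met → [e].
Rule 4 applies to /ʃ/ (between /e/ and /o/: between two vowels) → [ʒ].
/o/ (between /ʃ/ and /k/): rule 2 targets it, but not before a nasal consonant → unchanged [o].
/k/ (word-final) is in the target of rule 3 but the environment (immediately before a stressed vowel) is not met → [k].

[ʃiˈveʒok]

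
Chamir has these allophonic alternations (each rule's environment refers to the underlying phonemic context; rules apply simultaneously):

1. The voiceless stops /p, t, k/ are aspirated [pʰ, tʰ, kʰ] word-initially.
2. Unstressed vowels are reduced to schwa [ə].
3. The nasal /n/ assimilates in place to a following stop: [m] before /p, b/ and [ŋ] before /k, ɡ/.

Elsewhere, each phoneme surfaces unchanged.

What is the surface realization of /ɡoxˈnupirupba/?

[ɡəxˈnupərəpbə]

/ɡ/ stays [ɡ].
/o/ meets the environment for rule 2 (in an unstressed syllable) → [ə].
/x/ (between /o/ and /n/): no rule targets it → [x].
/n/ — between /x/ and /u/; rule 3 does not apply here → [n].
/u/ — between /n/ and /p/; rule 2 does not apply here → [u].
/p/ (between /u/ and /i/): rule 1 targets it, but not word-initially → unchanged [p].
/i/ meets the environment for rule 2 (in an unstressed syllable) → [ə].
/r/ (between /i/ and /u/) is unaffected → [r].
/u/ (between /r/ and /p/) occurs in an unstressed syllable → [ə] by rule 2.
/p/ (between /u/ and /b/) is in the target of rule 1 but the environment (word-initially) is not met → [p].
/b/ (between /p/ and /a/) is unaffected → [b].
/a/ meets the environment for rule 2 (in an unstressed syllable) → [ə].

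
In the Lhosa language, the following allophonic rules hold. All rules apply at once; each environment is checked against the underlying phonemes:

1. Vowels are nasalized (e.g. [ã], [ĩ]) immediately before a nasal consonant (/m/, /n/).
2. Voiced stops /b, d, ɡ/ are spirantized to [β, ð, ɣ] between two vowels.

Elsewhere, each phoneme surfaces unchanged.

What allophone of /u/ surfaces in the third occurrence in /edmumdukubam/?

[u]

/u/ — between /k/ and /b/; rule 1 does not apply here → [u].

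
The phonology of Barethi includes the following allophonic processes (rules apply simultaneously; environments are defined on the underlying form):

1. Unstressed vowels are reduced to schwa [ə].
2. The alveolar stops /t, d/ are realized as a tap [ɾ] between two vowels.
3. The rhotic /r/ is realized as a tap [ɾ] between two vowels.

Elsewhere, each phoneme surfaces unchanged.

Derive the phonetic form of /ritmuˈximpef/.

[rətməˈximpəf]

/r/ (word-initial): rule 3 targets it, but not between two vowels → unchanged [r].
/i/ meets the environment for rule 1 (in an unstressed syllable) → [ə].
/t/ (between /i/ and /m/) is in the target of rule 2 but the environment (between two vowels) is not met → [t].
/m/ (between /t/ and /u/) is unaffected → [m].
/u/ (between /m/ and /x/): in an unstressed syllable, so rule 1 applies → [ə].
/x/ (between /u/ and /i/): no rule targets it → [x].
/i/ (between /x/ and /m/) fails the environment for rule 1, so it stays [i].
/m/ — not in any rule's target class → [m].
/p/ (between /m/ and /e/) is unaffected → [p].
Rule 1 applies to /e/ (between /p/ and /f/: in an unstressed syllable) → [ə].
/f/ (word-final) is unaffected → [f].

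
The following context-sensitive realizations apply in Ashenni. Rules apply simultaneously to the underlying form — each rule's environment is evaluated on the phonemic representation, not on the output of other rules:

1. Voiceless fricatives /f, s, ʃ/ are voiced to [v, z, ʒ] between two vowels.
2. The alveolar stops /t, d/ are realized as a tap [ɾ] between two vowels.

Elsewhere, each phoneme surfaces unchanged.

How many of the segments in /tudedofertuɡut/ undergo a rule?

Segments that undergo a rule: /d/ → [ɾ] (rule 2); /d/ → [ɾ] (rule 2); /f/ → [v] (rule 1).
All other segments surface unchanged.

3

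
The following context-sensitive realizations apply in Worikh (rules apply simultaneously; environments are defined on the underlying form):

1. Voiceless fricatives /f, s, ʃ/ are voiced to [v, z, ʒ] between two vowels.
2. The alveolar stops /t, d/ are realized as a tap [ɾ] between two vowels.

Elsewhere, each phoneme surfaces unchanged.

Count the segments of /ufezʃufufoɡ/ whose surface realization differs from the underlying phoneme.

Segments that undergo a rule: /f/ → [v] (rule 1); /f/ → [v] (rule 1); /f/ → [v] (rule 1).
All other segments surface unchanged.

3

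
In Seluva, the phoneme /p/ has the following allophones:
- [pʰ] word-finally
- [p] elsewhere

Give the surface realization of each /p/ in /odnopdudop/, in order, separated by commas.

[p], [pʰ]

Occurrence 1 (position 5): no conditioning environment matches → elsewhere allophone [p].
Occurrence 2 (position 10): word-finally → [pʰ].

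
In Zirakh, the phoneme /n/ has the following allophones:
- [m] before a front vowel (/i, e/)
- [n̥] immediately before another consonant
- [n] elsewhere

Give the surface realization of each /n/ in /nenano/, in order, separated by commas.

[m], [n], [n]

Occurrence 1 (position 1): before a front vowel (/i, e/) → [m].
Occurrence 2 (position 3): no conditioning environment matches → elsewhere allophone [n].
Occurrence 3 (position 5): no conditioning environment matches → elsewhere allophone [n].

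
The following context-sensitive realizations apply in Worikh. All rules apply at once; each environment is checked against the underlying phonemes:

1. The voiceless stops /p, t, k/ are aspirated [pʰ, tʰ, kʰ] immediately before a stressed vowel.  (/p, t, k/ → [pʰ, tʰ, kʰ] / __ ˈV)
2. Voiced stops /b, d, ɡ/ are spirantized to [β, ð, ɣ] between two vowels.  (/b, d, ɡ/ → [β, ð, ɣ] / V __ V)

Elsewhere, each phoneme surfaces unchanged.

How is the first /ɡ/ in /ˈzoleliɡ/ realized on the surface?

[ɡ]

/ɡ/ (word-final) is in the target of rule 2 but the environment (between two vowels) is not met → [ɡ].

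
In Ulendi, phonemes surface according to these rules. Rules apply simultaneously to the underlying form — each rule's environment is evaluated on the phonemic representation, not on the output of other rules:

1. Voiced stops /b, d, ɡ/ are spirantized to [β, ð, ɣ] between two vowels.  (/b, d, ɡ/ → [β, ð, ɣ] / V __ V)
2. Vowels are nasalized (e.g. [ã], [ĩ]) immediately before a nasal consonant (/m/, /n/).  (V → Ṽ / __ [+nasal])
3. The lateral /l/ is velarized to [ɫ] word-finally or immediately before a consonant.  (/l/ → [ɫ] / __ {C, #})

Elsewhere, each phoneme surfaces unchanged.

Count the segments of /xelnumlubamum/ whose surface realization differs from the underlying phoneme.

Segments that undergo a rule: /l/ → [ɫ] (rule 3); /u/ → [ũ] (rule 2); /b/ → [β] (rule 1); /a/ → [ã] (rule 2); /u/ → [ũ] (rule 2).
All other segments surface unchanged.

5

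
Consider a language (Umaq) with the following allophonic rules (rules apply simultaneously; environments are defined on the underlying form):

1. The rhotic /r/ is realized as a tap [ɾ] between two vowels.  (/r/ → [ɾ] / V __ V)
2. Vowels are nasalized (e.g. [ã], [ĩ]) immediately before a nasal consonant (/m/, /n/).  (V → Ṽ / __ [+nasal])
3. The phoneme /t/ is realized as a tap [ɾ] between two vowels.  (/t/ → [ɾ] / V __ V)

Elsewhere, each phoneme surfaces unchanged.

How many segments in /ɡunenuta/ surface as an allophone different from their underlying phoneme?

3

Segments that undergo a rule: /u/ → [ũ] (rule 2); /e/ → [ẽ] (rule 2); /t/ → [ɾ] (rule 3).
All other segments surface unchanged.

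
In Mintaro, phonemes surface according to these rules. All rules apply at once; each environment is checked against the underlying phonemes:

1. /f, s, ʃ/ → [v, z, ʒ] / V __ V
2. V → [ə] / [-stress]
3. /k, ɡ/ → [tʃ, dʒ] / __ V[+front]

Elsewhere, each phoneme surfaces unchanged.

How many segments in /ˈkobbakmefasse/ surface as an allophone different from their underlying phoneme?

Segments that undergo a rule: /a/ → [ə] (rule 2); /e/ → [ə] (rule 2); /f/ → [v] (rule 1); /a/ → [ə] (rule 2); /e/ → [ə] (rule 2).
All other segments surface unchanged.

5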